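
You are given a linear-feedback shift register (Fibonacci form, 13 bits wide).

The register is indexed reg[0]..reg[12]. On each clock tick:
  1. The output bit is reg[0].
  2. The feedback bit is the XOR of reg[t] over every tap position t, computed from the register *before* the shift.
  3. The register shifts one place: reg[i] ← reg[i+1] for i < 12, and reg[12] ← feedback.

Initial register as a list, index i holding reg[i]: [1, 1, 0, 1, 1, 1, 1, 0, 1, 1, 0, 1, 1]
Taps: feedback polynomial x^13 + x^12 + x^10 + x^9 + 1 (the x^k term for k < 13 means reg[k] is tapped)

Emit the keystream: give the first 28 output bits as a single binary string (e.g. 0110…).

1101111011011111010011010000

k : reg_k → out_k, fb_k
0: 1101111011011 → 1, fb=1
1: 1011110110111 → 1, fb=1
2: 0111101101111 → 0, fb=1
3: 1111011011111 → 1, fb=0
4: 1110110111110 → 1, fb=1
5: 1101101111101 → 1, fb=0
6: 1011011111010 → 1, fb=0
7: 0110111110100 → 0, fb=1
8: 1101111101001 → 1, fb=1
9: 1011111010011 → 1, fb=0
10: 0111110100110 → 0, fb=1
11: 1111101001101 → 1, fb=0
12: 1111010011010 → 1, fb=0
13: 1110100110100 → 1, fb=0
14: 1101001101000 → 1, fb=0
15: 1010011010000 → 1, fb=1
16: 0100110100001 → 0, fb=1
17: 1001101000011 → 1, fb=0
18: 0011010000110 → 0, fb=1
19: 0110100001101 → 0, fb=1
20: 1101000011011 → 1, fb=1
21: 1010000110111 → 1, fb=1
22: 0100001101111 → 0, fb=1
23: 1000011011111 → 1, fb=0
24: 0000110111110 → 0, fb=0
25: 0001101111100 → 0, fb=0
26: 0011011111000 → 0, fb=1
27: 0110111110001 → 0, fb=1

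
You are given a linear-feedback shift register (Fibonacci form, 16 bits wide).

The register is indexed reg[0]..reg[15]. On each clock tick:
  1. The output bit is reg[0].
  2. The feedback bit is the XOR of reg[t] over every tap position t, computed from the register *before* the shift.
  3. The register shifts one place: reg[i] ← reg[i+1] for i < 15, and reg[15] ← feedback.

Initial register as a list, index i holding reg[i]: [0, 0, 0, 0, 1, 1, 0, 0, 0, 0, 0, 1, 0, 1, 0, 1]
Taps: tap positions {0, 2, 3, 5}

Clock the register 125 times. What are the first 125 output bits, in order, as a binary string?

00001100000101011101111001010111100111110100011011110000101101001010000101010111000001000101001110111101111101110001101101110

k : reg_k → out_k, fb_k
0: 0000110000010101 → 0, fb=1
1: 0001100000101011 → 0, fb=1
2: 0011000001010111 → 0, fb=0
3: 0110000010101110 → 0, fb=1
4: 1100000101011101 → 1, fb=1
5: 1000001010111011 → 1, fb=1
6: 0000010101110111 → 0, fb=1
7: 0000101011101111 → 0, fb=0
8: 0001010111011110 → 0, fb=0
9: 0010101110111100 → 0, fb=1
10: 0101011101111001 → 0, fb=0
11: 1010111011110010 → 1, fb=1
12: 0101110111100101 → 0, fb=0
13: 1011101111001010 → 1, fb=1
14: 0111011110010101 → 0, fb=1
15: 1110111100101011 → 1, fb=1
16: 1101111001010111 → 1, fb=1
17: 1011110010101111 → 1, fb=0
18: 0111100101011110 → 0, fb=0
19: 1111001010111100 → 1, fb=1
20: 1110010101111001 → 1, fb=1
21: 1100101011110011 → 1, fb=1
22: 1001010111100111 → 1, fb=1
23: 0010101111001111 → 0, fb=1
24: 0101011110011111 → 0, fb=0
25: 1010111100111110 → 1, fb=1
26: 0101111001111101 → 0, fb=0
27: 1011110011111010 → 1, fb=0
28: 0111100111110100 → 0, fb=0
29: 1111001111101000 → 1, fb=1
30: 1110011111010001 → 1, fb=1
31: 1100111110100011 → 1, fb=0
32: 1001111101000110 → 1, fb=1
33: 0011111010001101 → 0, fb=1
34: 0111110100011011 → 0, fb=1
35: 1111101000110111 → 1, fb=1
36: 1111010001101111 → 1, fb=0
37: 1110100011011110 → 1, fb=0
38: 1101000110111100 → 1, fb=0
39: 1010001101111000 → 1, fb=0
40: 0100011011110000 → 0, fb=1
41: 1000110111100001 → 1, fb=0
42: 0001101111000010 → 0, fb=1
43: 0011011110000101 → 0, fb=1
44: 0110111100001011 → 0, fb=0
45: 1101111000010110 → 1, fb=1
46: 1011110000101101 → 1, fb=0
47: 0111100001011010 → 0, fb=0
48: 1111000010110100 → 1, fb=1
49: 1110000101101001 → 1, fb=0
50: 1100001011010010 → 1, fb=1
51: 1000010110100101 → 1, fb=0
52: 0000101101001010 → 0, fb=0
53: 0001011010010100 → 0, fb=0
54: 0010110100101000 → 0, fb=0
55: 0101101001010000 → 0, fb=1
56: 1011010010100001 → 1, fb=0
57: 0110100101000010 → 0, fb=1
58: 1101001010000101 → 1, fb=0
59: 1010010100001010 → 1, fb=1
60: 0100101000010101 → 0, fb=0
61: 1001010000101010 → 1, fb=1
62: 0010100001010101 → 0, fb=1
63: 0101000010101011 → 0, fb=1
64: 1010000101010111 → 1, fb=0
65: 0100001010101110 → 0, fb=0
66: 1000010101011100 → 1, fb=0
67: 0000101010111000 → 0, fb=0
68: 0001010101110000 → 0, fb=0
69: 0010101011100000 → 0, fb=1
70: 0101010111000001 → 0, fb=0
71: 1010101110000010 → 1, fb=0
72: 0101011100000100 → 0, fb=0
73: 1010111000001000 → 1, fb=1
74: 0101110000010001 → 0, fb=0
75: 1011100000100010 → 1, fb=1
76: 0111000001000101 → 0, fb=0
77: 1110000010001010 → 1, fb=0
78: 1100000100010100 → 1, fb=1
79: 1000001000101001 → 1, fb=1
80: 0000010001010011 → 0, fb=1
81: 0000100010100111 → 0, fb=0
82: 0001000101001110 → 0, fb=1
83: 0010001010011101 → 0, fb=1
84: 0100010100111011 → 0, fb=1
85: 1000101001110111 → 1, fb=1
86: 0001010011101111 → 0, fb=0
87: 0010100111011110 → 0, fb=1
88: 0101001110111101 → 0, fb=1
89: 1010011101111011 → 1, fb=1
90: 0100111011110111 → 0, fb=1
91: 1001110111101111 → 1, fb=1
92: 0011101111011111 → 0, fb=0
93: 0111011110111110 → 0, fb=1
94: 1110111101111101 → 1, fb=1
95: 1101111011111011 → 1, fb=1
96: 1011110111110111 → 1, fb=0
97: 0111101111101110 → 0, fb=0
98: 1111011111011100 → 1, fb=0
99: 1110111110111000 → 1, fb=1
100: 1101111101110001 → 1, fb=1
101: 1011111011100011 → 1, fb=0
102: 0111110111000110 → 0, fb=1
103: 1111101110001101 → 1, fb=1
104: 1111011100011011 → 1, fb=0
105: 1110111000110110 → 1, fb=1
106: 1101110001101101 → 1, fb=1
107: 1011100011011011 → 1, fb=1
108: 0111000110110111 → 0, fb=0
109: 1110001101101110 → 1, fb=0
110: 1100011011011100 → 1, fb=0
111: 1000110110111000 → 1, fb=0
112: 0001101101110000 → 0, fb=1
113: 0011011011100001 → 0, fb=1
114: 0110110111000011 → 0, fb=0
115: 1101101110000110 → 1, fb=0
116: 1011011100001100 → 1, fb=0
117: 0110111000011000 → 0, fb=0
118: 1101110000110000 → 1, fb=1
119: 1011100001100001 → 1, fb=1
120: 0111000011000011 → 0, fb=0
121: 1110000110000110 → 1, fb=0
122: 1100001100001100 → 1, fb=1
123: 1000011000011001 → 1, fb=0
124: 0000110000110010 → 0, fb=1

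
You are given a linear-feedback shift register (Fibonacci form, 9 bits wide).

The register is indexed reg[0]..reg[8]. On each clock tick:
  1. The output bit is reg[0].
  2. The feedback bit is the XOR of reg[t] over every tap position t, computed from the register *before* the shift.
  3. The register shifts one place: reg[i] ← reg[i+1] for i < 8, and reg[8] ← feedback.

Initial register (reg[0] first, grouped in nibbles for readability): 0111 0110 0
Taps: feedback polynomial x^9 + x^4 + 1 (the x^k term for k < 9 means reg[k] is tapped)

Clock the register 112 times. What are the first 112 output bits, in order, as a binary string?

0111011000001011010111110101010100000010100101011110010111011100000011100111010010011110101110101000100100001100

step | reg (before) | out | fb
   0 | 011101100 | 0 | 0
   1 | 111011000 | 1 | 0
   2 | 110110000 | 1 | 0
   3 | 101100000 | 1 | 1
   4 | 011000001 | 0 | 0
   5 | 110000010 | 1 | 1
   6 | 100000101 | 1 | 1
   7 | 000001011 | 0 | 0
   8 | 000010110 | 0 | 1
   9 | 000101101 | 0 | 0
  10 | 001011010 | 0 | 1
  11 | 010110101 | 0 | 1
  12 | 101101011 | 1 | 1
  13 | 011010111 | 0 | 1
  14 | 110101111 | 1 | 1
  15 | 101011111 | 1 | 0
  16 | 010111110 | 0 | 1
  17 | 101111101 | 1 | 0
  18 | 011111010 | 0 | 1
  19 | 111110101 | 1 | 0
  20 | 111101010 | 1 | 1
  21 | 111010101 | 1 | 0
  22 | 110101010 | 1 | 1
  23 | 101010101 | 1 | 0
  24 | 010101010 | 0 | 0
  25 | 101010100 | 1 | 0
  26 | 010101000 | 0 | 0
  27 | 101010000 | 1 | 0
  28 | 010100000 | 0 | 0
  29 | 101000000 | 1 | 1
  30 | 010000001 | 0 | 0
  31 | 100000010 | 1 | 1
  32 | 000000101 | 0 | 0
  33 | 000001010 | 0 | 0
  34 | 000010100 | 0 | 1
  35 | 000101001 | 0 | 0
  36 | 001010010 | 0 | 1
  37 | 010100101 | 0 | 0
  38 | 101001010 | 1 | 1
  39 | 010010101 | 0 | 1
  40 | 100101011 | 1 | 1
  41 | 001010111 | 0 | 1
  42 | 010101111 | 0 | 0
  43 | 101011110 | 1 | 0
  44 | 010111100 | 0 | 1
  45 | 101111001 | 1 | 0
  46 | 011110010 | 0 | 1
  47 | 111100101 | 1 | 1
  48 | 111001011 | 1 | 1
  49 | 110010111 | 1 | 0
  50 | 100101110 | 1 | 1
  51 | 001011101 | 0 | 1
  52 | 010111011 | 0 | 1
  53 | 101110111 | 1 | 0
  54 | 011101110 | 0 | 0
  55 | 111011100 | 1 | 0
  56 | 110111000 | 1 | 0
  57 | 101110000 | 1 | 0
  58 | 011100000 | 0 | 0
  59 | 111000000 | 1 | 1
  60 | 110000001 | 1 | 1
  61 | 100000011 | 1 | 1
  62 | 000000111 | 0 | 0
  63 | 000001110 | 0 | 0
  64 | 000011100 | 0 | 1
  65 | 000111001 | 0 | 1
  66 | 001110011 | 0 | 1
  67 | 011100111 | 0 | 0
  68 | 111001110 | 1 | 1
  69 | 110011101 | 1 | 0
  70 | 100111010 | 1 | 0
  71 | 001110100 | 0 | 1
  72 | 011101001 | 0 | 0
  73 | 111010010 | 1 | 0
  74 | 110100100 | 1 | 1
  75 | 101001001 | 1 | 1
  76 | 010010011 | 0 | 1
  77 | 100100111 | 1 | 1
  78 | 001001111 | 0 | 0
  79 | 010011110 | 0 | 1
  80 | 100111101 | 1 | 0
  81 | 001111010 | 0 | 1
  82 | 011110101 | 0 | 1
  83 | 111101011 | 1 | 1
  84 | 111010111 | 1 | 0
  85 | 110101110 | 1 | 1
  86 | 101011101 | 1 | 0
  87 | 010111010 | 0 | 1
  88 | 101110101 | 1 | 0
  89 | 011101010 | 0 | 0
  90 | 111010100 | 1 | 0
  91 | 110101000 | 1 | 1
  92 | 101010001 | 1 | 0
  93 | 010100010 | 0 | 0
  94 | 101000100 | 1 | 1
  95 | 010001001 | 0 | 0
  96 | 100010010 | 1 | 0
  97 | 000100100 | 0 | 0
  98 | 001001000 | 0 | 0
  99 | 010010000 | 0 | 1
 100 | 100100001 | 1 | 1
 101 | 001000011 | 0 | 0
 102 | 010000110 | 0 | 0
 103 | 100001100 | 1 | 1
 104 | 000011001 | 0 | 1
 105 | 000110011 | 0 | 1
 106 | 001100111 | 0 | 0
 107 | 011001110 | 0 | 0
 108 | 110011100 | 1 | 0
 109 | 100111000 | 1 | 0
 110 | 001110000 | 0 | 1
 111 | 011100001 | 0 | 0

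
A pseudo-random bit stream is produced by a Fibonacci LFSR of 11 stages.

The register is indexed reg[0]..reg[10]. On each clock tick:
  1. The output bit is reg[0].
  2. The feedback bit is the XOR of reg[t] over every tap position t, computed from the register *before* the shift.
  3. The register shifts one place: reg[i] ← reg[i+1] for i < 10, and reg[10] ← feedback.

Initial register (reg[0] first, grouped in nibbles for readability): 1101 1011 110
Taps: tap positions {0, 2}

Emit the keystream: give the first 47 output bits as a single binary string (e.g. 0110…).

11011011110101101001000110011010111111100010000

step | reg (before) | out | fb
   0 | 11011011110 | 1 | 1
   1 | 10110111101 | 1 | 0
   2 | 01101111010 | 0 | 1
   3 | 11011110101 | 1 | 1
   4 | 10111101011 | 1 | 0
   5 | 01111010110 | 0 | 1
   6 | 11110101101 | 1 | 0
   7 | 11101011010 | 1 | 0
   8 | 11010110100 | 1 | 1
   9 | 10101101001 | 1 | 0
  10 | 01011010010 | 0 | 0
  11 | 10110100100 | 1 | 0
  12 | 01101001000 | 0 | 1
  13 | 11010010001 | 1 | 1
  14 | 10100100011 | 1 | 0
  15 | 01001000110 | 0 | 0
  16 | 10010001100 | 1 | 1
  17 | 00100011001 | 0 | 1
  18 | 01000110011 | 0 | 0
  19 | 10001100110 | 1 | 1
  20 | 00011001101 | 0 | 0
  21 | 00110011010 | 0 | 1
  22 | 01100110101 | 0 | 1
  23 | 11001101011 | 1 | 1
  24 | 10011010111 | 1 | 1
  25 | 00110101111 | 0 | 1
  26 | 01101011111 | 0 | 1
  27 | 11010111111 | 1 | 1
  28 | 10101111111 | 1 | 0
  29 | 01011111110 | 0 | 0
  30 | 10111111100 | 1 | 0
  31 | 01111111000 | 0 | 1
  32 | 11111110001 | 1 | 0
  33 | 11111100010 | 1 | 0
  34 | 11111000100 | 1 | 0
  35 | 11110001000 | 1 | 0
  36 | 11100010000 | 1 | 0
  37 | 11000100000 | 1 | 1
  38 | 10001000001 | 1 | 1
  39 | 00010000011 | 0 | 0
  40 | 00100000110 | 0 | 1
  41 | 01000001101 | 0 | 0
  42 | 10000011010 | 1 | 1
  43 | 00000110101 | 0 | 0
  44 | 00001101010 | 0 | 0
  45 | 00011010100 | 0 | 0
  46 | 00110101000 | 0 | 1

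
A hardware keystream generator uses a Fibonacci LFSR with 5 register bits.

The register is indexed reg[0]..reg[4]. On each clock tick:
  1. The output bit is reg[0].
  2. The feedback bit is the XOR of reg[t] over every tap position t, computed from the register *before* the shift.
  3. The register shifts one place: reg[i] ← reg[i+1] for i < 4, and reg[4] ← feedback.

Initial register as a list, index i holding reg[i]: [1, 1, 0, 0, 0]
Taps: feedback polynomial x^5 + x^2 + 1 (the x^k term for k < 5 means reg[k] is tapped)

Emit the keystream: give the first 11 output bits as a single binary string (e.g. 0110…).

11000110111

step | reg (before) | out | fb
   0 | 11000 | 1 | 1
   1 | 10001 | 1 | 1
   2 | 00011 | 0 | 0
   3 | 00110 | 0 | 1
   4 | 01101 | 0 | 1
   5 | 11011 | 1 | 1
   6 | 10111 | 1 | 0
   7 | 01110 | 0 | 1
   8 | 11101 | 1 | 0
   9 | 11010 | 1 | 1
  10 | 10101 | 1 | 0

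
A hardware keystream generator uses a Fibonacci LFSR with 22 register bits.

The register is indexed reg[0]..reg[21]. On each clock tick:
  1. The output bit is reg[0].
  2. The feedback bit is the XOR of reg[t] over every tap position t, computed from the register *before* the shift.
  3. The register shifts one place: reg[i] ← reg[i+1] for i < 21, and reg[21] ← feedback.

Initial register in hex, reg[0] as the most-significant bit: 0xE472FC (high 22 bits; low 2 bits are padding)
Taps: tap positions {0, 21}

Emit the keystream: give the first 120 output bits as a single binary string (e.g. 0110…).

111001000111001011111101000111101000110101011000010100111101100110111110011101011011101101010001011001001011011001111001

step | reg (before) | out | fb
   0 | 1110010001110010111111 | 1 | 0
   1 | 1100100011100101111110 | 1 | 1
   2 | 1001000111001011111101 | 1 | 0
   3 | 0010001110010111111010 | 0 | 0
   4 | 0100011100101111110100 | 0 | 0
   5 | 1000111001011111101000 | 1 | 1
   6 | 0001110010111111010001 | 0 | 1
   7 | 0011100101111110100011 | 0 | 1
   8 | 0111001011111101000111 | 0 | 1
   9 | 1110010111111010001111 | 1 | 0
  10 | 1100101111110100011110 | 1 | 1
  11 | 1001011111101000111101 | 1 | 0
  12 | 0010111111010001111010 | 0 | 0
  13 | 0101111110100011110100 | 0 | 0
  14 | 1011111101000111101000 | 1 | 1
  15 | 0111111010001111010001 | 0 | 1
  16 | 1111110100011110100011 | 1 | 0
  17 | 1111101000111101000110 | 1 | 1
  18 | 1111010001111010001101 | 1 | 0
  19 | 1110100011110100011010 | 1 | 1
  20 | 1101000111101000110101 | 1 | 0
  21 | 1010001111010001101010 | 1 | 1
  22 | 0100011110100011010101 | 0 | 1
  23 | 1000111101000110101011 | 1 | 0
  24 | 0001111010001101010110 | 0 | 0
  25 | 0011110100011010101100 | 0 | 0
  26 | 0111101000110101011000 | 0 | 0
  27 | 1111010001101010110000 | 1 | 1
  28 | 1110100011010101100001 | 1 | 0
  29 | 1101000110101011000010 | 1 | 1
  30 | 1010001101010110000101 | 1 | 0
  31 | 0100011010101100001010 | 0 | 0
  32 | 1000110101011000010100 | 1 | 1
  33 | 0001101010110000101001 | 0 | 1
  34 | 0011010101100001010011 | 0 | 1
  35 | 0110101011000010100111 | 0 | 1
  36 | 1101010110000101001111 | 1 | 0
  37 | 1010101100001010011110 | 1 | 1
  38 | 0101011000010100111101 | 0 | 1
  39 | 1010110000101001111011 | 1 | 0
  40 | 0101100001010011110110 | 0 | 0
  41 | 1011000010100111101100 | 1 | 1
  42 | 0110000101001111011001 | 0 | 1
  43 | 1100001010011110110011 | 1 | 0
  44 | 1000010100111101100110 | 1 | 1
  45 | 0000101001111011001101 | 0 | 1
  46 | 0001010011110110011011 | 0 | 1
  47 | 0010100111101100110111 | 0 | 1
  48 | 0101001111011001101111 | 0 | 1
  49 | 1010011110110011011111 | 1 | 0
  50 | 0100111101100110111110 | 0 | 0
  51 | 1001111011001101111100 | 1 | 1
  52 | 0011110110011011111001 | 0 | 1
  53 | 0111101100110111110011 | 0 | 1
  54 | 1111011001101111100111 | 1 | 0
  55 | 1110110011011111001110 | 1 | 1
  56 | 1101100110111110011101 | 1 | 0
  57 | 1011001101111100111010 | 1 | 1
  58 | 0110011011111001110101 | 0 | 1
  59 | 1100110111110011101011 | 1 | 0
  60 | 1001101111100111010110 | 1 | 1
  61 | 0011011111001110101101 | 0 | 1
  62 | 0110111110011101011011 | 0 | 1
  63 | 1101111100111010110111 | 1 | 0
  64 | 1011111001110101101110 | 1 | 1
  65 | 0111110011101011011101 | 0 | 1
  66 | 1111100111010110111011 | 1 | 0
  67 | 1111001110101101110110 | 1 | 1
  68 | 1110011101011011101101 | 1 | 0
  69 | 1100111010110111011010 | 1 | 1
  70 | 1001110101101110110101 | 1 | 0
  71 | 0011101011011101101010 | 0 | 0
  72 | 0111010110111011010100 | 0 | 0
  73 | 1110101101110110101000 | 1 | 1
  74 | 1101011011101101010001 | 1 | 0
  75 | 1010110111011010100010 | 1 | 1
  76 | 0101101110110101000101 | 0 | 1
  77 | 1011011101101010001011 | 1 | 0
  78 | 0110111011010100010110 | 0 | 0
  79 | 1101110110101000101100 | 1 | 1
  80 | 1011101101010001011001 | 1 | 0
  81 | 0111011010100010110010 | 0 | 0
  82 | 1110110101000101100100 | 1 | 1
  83 | 1101101010001011001001 | 1 | 0
  84 | 1011010100010110010010 | 1 | 1
  85 | 0110101000101100100101 | 0 | 1
  86 | 1101010001011001001011 | 1 | 0
  87 | 1010100010110010010110 | 1 | 1
  88 | 0101000101100100101101 | 0 | 1
  89 | 1010001011001001011011 | 1 | 0
  90 | 0100010110010010110110 | 0 | 0
  91 | 1000101100100101101100 | 1 | 1
  92 | 0001011001001011011001 | 0 | 1
  93 | 0010110010010110110011 | 0 | 1
  94 | 0101100100101101100111 | 0 | 1
  95 | 1011001001011011001111 | 1 | 0
  96 | 0110010010110110011110 | 0 | 0
  97 | 1100100101101100111100 | 1 | 1
  98 | 1001001011011001111001 | 1 | 0
  99 | 0010010110110011110010 | 0 | 0
 100 | 0100101101100111100100 | 0 | 0
 101 | 1001011011001111001000 | 1 | 1
 102 | 0010110110011110010001 | 0 | 1
 103 | 0101101100111100100011 | 0 | 1
 104 | 1011011001111001000111 | 1 | 0
 105 | 0110110011110010001110 | 0 | 0
 106 | 1101100111100100011100 | 1 | 1
 107 | 1011001111001000111001 | 1 | 0
 108 | 0110011110010001110010 | 0 | 0
 109 | 1100111100100011100100 | 1 | 1
 110 | 1001111001000111001001 | 1 | 0
 111 | 0011110010001110010010 | 0 | 0
 112 | 0111100100011100100100 | 0 | 0
 113 | 1111001000111001001000 | 1 | 1
 114 | 1110010001110010010001 | 1 | 0
 115 | 1100100011100100100010 | 1 | 1
 116 | 1001000111001001000101 | 1 | 0
 117 | 0010001110010010001010 | 0 | 0
 118 | 0100011100100100010100 | 0 | 0
 119 | 1000111001001000101000 | 1 | 1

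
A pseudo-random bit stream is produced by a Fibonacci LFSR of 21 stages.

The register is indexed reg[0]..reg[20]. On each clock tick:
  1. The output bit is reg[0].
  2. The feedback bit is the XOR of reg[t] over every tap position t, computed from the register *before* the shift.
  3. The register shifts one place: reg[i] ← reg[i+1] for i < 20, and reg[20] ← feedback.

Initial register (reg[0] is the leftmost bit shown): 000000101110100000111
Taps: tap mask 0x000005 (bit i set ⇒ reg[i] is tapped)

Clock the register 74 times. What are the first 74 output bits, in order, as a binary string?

step | reg (before) | out | fb
   0 | 000000101110100000111 | 0 | 0
   1 | 000001011101000001110 | 0 | 0
   2 | 000010111010000011100 | 0 | 0
   3 | 000101110100000111000 | 0 | 0
   4 | 001011101000001110000 | 0 | 1
   5 | 010111010000011100001 | 0 | 0
   6 | 101110100000111000010 | 1 | 0
   7 | 011101000001110000100 | 0 | 1
   8 | 111010000011100001001 | 1 | 0
   9 | 110100000111000010010 | 1 | 1
  10 | 101000001110000100101 | 1 | 0
  11 | 010000011100001001010 | 0 | 0
  12 | 100000111000010010100 | 1 | 1
  13 | 000001110000100101001 | 0 | 0
  14 | 000011100001001010010 | 0 | 0
  15 | 000111000010010100100 | 0 | 0
  16 | 001110000100101001000 | 0 | 1
  17 | 011100001001010010001 | 0 | 1
  18 | 111000010010100100011 | 1 | 0
  19 | 110000100101001000110 | 1 | 1
  20 | 100001001010010001101 | 1 | 1
  21 | 000010010100100011011 | 0 | 0
  22 | 000100101001000110110 | 0 | 0
  23 | 001001010010001101100 | 0 | 1
  24 | 010010100100011011001 | 0 | 0
  25 | 100101001000110110010 | 1 | 1
  26 | 001010010001101100101 | 0 | 1
  27 | 010100100011011001011 | 0 | 0
  28 | 101001000110110010110 | 1 | 0
  29 | 010010001101100101100 | 0 | 0
  30 | 100100011011001011000 | 1 | 1
  31 | 001000110110010110001 | 0 | 1
  32 | 010001101100101100011 | 0 | 0
  33 | 100011011001011000110 | 1 | 1
  34 | 000110110010110001101 | 0 | 0
  35 | 001101100101100011010 | 0 | 1
  36 | 011011001011000110101 | 0 | 1
  37 | 110110010110001101011 | 1 | 1
  38 | 101100101100011010111 | 1 | 0
  39 | 011001011000110101110 | 0 | 1
  40 | 110010110001101011101 | 1 | 1
  41 | 100101100011010111011 | 1 | 1
  42 | 001011000110101110111 | 0 | 1
  43 | 010110001101011101111 | 0 | 0
  44 | 101100011010111011110 | 1 | 0
  45 | 011000110101110111100 | 0 | 1
  46 | 110001101011101111001 | 1 | 1
  47 | 100011010111011110011 | 1 | 1
  48 | 000110101110111100111 | 0 | 0
  49 | 001101011101111001110 | 0 | 1
  50 | 011010111011110011101 | 0 | 1
  51 | 110101110111100111011 | 1 | 1
  52 | 101011101111001110111 | 1 | 0
  53 | 010111011110011101110 | 0 | 0
  54 | 101110111100111011100 | 1 | 0
  55 | 011101111001110111000 | 0 | 1
  56 | 111011110011101110001 | 1 | 0
  57 | 110111100111011100010 | 1 | 1
  58 | 101111001110111000101 | 1 | 0
  59 | 011110011101110001010 | 0 | 1
  60 | 111100111011100010101 | 1 | 0
  61 | 111001110111000101010 | 1 | 0
  62 | 110011101110001010100 | 1 | 1
  63 | 100111011100010101001 | 1 | 1
  64 | 001110111000101010011 | 0 | 1
  65 | 011101110001010100111 | 0 | 1
  66 | 111011100010101001111 | 1 | 0
  67 | 110111000101010011110 | 1 | 1
  68 | 101110001010100111101 | 1 | 0
  69 | 011100010101001111010 | 0 | 1
  70 | 111000101010011110101 | 1 | 0
  71 | 110001010100111101010 | 1 | 1
  72 | 100010101001111010101 | 1 | 1
  73 | 000101010011110101011 | 0 | 0

00000010111010000011100001001010010001101100101100011010111011110011101110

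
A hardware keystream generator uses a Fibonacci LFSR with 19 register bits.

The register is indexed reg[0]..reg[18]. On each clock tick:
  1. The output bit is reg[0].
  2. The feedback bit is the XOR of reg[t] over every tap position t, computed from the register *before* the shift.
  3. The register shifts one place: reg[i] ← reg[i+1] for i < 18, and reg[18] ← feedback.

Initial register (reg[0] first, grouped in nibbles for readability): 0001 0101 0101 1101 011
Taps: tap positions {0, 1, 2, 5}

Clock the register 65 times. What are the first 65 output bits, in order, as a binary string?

step | reg (before) | out | fb
   0 | 0001010101011101011 | 0 | 1
   1 | 0010101010111010111 | 0 | 1
   2 | 0101010101110101111 | 0 | 0
   3 | 1010101011101011110 | 1 | 0
   4 | 0101010111010111100 | 0 | 0
   5 | 1010101110101111000 | 1 | 0
   6 | 0101011101011110000 | 0 | 0
   7 | 1010111010111100000 | 1 | 1
   8 | 0101110101111000001 | 0 | 0
   9 | 1011101011110000010 | 1 | 0
  10 | 0111010111100000100 | 0 | 1
  11 | 1110101111000001001 | 1 | 1
  12 | 1101011110000010011 | 1 | 1
  13 | 1010111100000100111 | 1 | 1
  14 | 0101111000001001111 | 0 | 0
  15 | 1011110000010011110 | 1 | 1
  16 | 0111100000100111101 | 0 | 0
  17 | 1111000001001111010 | 1 | 1
  18 | 1110000010011110101 | 1 | 1
  19 | 1100000100111101011 | 1 | 0
  20 | 1000001001111010110 | 1 | 1
  21 | 0000010011110101101 | 0 | 1
  22 | 0000100111101011011 | 0 | 0
  23 | 0001001111010110110 | 0 | 0
  24 | 0010011110101101100 | 0 | 0
  25 | 0100111101011011000 | 0 | 0
  26 | 1001111010110110000 | 1 | 0
  27 | 0011110101101100000 | 0 | 0
  28 | 0111101011011000000 | 0 | 0
  29 | 1111010110110000000 | 1 | 0
  30 | 1110101101100000000 | 1 | 1
  31 | 1101011011000000001 | 1 | 1
  32 | 1010110110000000011 | 1 | 1
  33 | 0101101100000000111 | 0 | 1
  34 | 1011011000000001111 | 1 | 1
  35 | 0110110000000011111 | 0 | 1
  36 | 1101100000000111111 | 1 | 0
  37 | 1011000000001111110 | 1 | 0
  38 | 0110000000011111100 | 0 | 0
  39 | 1100000000111111000 | 1 | 0
  40 | 1000000001111110000 | 1 | 1
  41 | 0000000011111100001 | 0 | 0
  42 | 0000000111111000010 | 0 | 0
  43 | 0000001111110000100 | 0 | 0
  44 | 0000011111100001000 | 0 | 1
  45 | 0000111111000010001 | 0 | 1
  46 | 0001111110000100011 | 0 | 1
  47 | 0011111100001000111 | 0 | 0
  48 | 0111111000010001110 | 0 | 1
  49 | 1111110000100011101 | 1 | 0
  50 | 1111100001000111010 | 1 | 1
  51 | 1111000010001110101 | 1 | 1
  52 | 1110000100011101011 | 1 | 1
  53 | 1100001000111010111 | 1 | 0
  54 | 1000010001110101110 | 1 | 0
  55 | 0000100011101011100 | 0 | 0
  56 | 0001000111010111000 | 0 | 0
  57 | 0010001110101110000 | 0 | 1
  58 | 0100011101011100001 | 0 | 0
  59 | 1000111010111000010 | 1 | 0
  60 | 0001110101110000100 | 0 | 1
  61 | 0011101011100001001 | 0 | 1
  62 | 0111010111000010011 | 0 | 1
  63 | 1110101110000100111 | 1 | 1
  64 | 1101011100001001111 | 1 | 1

00010101010111010111100000100111101011011000000001111110000100011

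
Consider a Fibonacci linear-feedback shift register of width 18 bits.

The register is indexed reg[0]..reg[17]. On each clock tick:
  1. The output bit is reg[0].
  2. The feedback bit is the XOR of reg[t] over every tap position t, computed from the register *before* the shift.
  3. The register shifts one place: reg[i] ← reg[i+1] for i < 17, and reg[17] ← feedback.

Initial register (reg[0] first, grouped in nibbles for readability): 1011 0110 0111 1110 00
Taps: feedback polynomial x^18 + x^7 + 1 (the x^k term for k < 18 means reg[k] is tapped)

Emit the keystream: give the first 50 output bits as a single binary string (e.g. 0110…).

tick  register→output (feedback)
  0  101101100111111000→1 (1)
  1  011011001111110001→0 (0)
  2  110110011111100010→1 (0)
  3  101100111111000100→1 (0)
  4  011001111110001000→0 (1)
  5  110011111100010001→1 (0)
  6  100111111000100010→1 (0)
  7  001111110001000100→0 (1)
  8  011111100010001001→0 (0)
  9  111111000100010010→1 (1)
 10  111110001000100101→1 (1)
 11  111100010001001011→1 (0)
 12  111000100010010110→1 (1)
 13  110001000100101101→1 (1)
 14  100010001001011011→1 (1)
 15  000100010010110111→0 (1)
 16  001000100101101111→0 (0)
 17  010001001011011110→0 (0)
 18  100010010110111100→1 (0)
 19  000100101101111000→0 (0)
 20  001001011011110000→0 (1)
 21  010010110111100001→0 (1)
 22  100101101111000011→1 (1)
 23  001011011110000111→0 (1)
 24  010110111100001111→0 (1)
 25  101101111000011111→1 (0)
 26  011011110000111110→0 (1)
 27  110111100001111101→1 (1)
 28  101111000011111011→1 (1)
 29  011110000111110111→0 (0)
 30  111100001111101110→1 (1)
 31  111000011111011101→1 (0)
 32  110000111110111010→1 (0)
 33  100001111101110100→1 (0)
 34  000011111011101000→0 (1)
 35  000111110111010001→0 (1)
 36  001111101110100011→0 (0)
 37  011111011101000110→0 (1)
 38  111110111010001101→1 (0)
 39  111101110100011010→1 (0)
 40  111011101000110100→1 (1)
 41  110111010001101001→1 (0)
 42  101110100011010010→1 (1)
 43  011101000110100101→0 (0)
 44  111010001101001010→1 (1)
 45  110100011010010101→1 (0)
 46  101000110100101010→1 (0)
 47  010001101001010100→0 (0)
 48  100011010010101000→1 (0)
 49  000110100101010000→0 (0)

10110110011111100010001001011011110000111110111010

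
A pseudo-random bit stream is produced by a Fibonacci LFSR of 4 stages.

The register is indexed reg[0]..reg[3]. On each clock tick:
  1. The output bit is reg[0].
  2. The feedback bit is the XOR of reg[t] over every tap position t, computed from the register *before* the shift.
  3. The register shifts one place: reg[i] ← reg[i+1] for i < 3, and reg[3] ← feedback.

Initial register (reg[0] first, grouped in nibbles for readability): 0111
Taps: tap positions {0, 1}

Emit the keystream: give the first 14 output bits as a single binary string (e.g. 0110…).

01111000100110

step | reg (before) | out | fb
   0 | 0111 | 0 | 1
   1 | 1111 | 1 | 0
   2 | 1110 | 1 | 0
   3 | 1100 | 1 | 0
   4 | 1000 | 1 | 1
   5 | 0001 | 0 | 0
   6 | 0010 | 0 | 0
   7 | 0100 | 0 | 1
   8 | 1001 | 1 | 1
   9 | 0011 | 0 | 0
  10 | 0110 | 0 | 1
  11 | 1101 | 1 | 0
  12 | 1010 | 1 | 1
  13 | 0101 | 0 | 1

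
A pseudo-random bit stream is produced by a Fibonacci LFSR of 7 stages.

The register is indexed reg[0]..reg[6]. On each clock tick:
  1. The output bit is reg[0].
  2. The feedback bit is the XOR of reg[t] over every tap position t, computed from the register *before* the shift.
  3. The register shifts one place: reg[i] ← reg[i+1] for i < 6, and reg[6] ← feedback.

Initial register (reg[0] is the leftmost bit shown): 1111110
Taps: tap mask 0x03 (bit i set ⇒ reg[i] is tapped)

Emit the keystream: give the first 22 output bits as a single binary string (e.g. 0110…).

1111110000001000001100

k : reg_k → out_k, fb_k
0: 1111110 → 1, fb=0
1: 1111100 → 1, fb=0
2: 1111000 → 1, fb=0
3: 1110000 → 1, fb=0
4: 1100000 → 1, fb=0
5: 1000000 → 1, fb=1
6: 0000001 → 0, fb=0
7: 0000010 → 0, fb=0
8: 0000100 → 0, fb=0
9: 0001000 → 0, fb=0
10: 0010000 → 0, fb=0
11: 0100000 → 0, fb=1
12: 1000001 → 1, fb=1
13: 0000011 → 0, fb=0
14: 0000110 → 0, fb=0
15: 0001100 → 0, fb=0
16: 0011000 → 0, fb=0
17: 0110000 → 0, fb=1
18: 1100001 → 1, fb=0
19: 1000010 → 1, fb=1
20: 0000101 → 0, fb=0
21: 0001010 → 0, fb=0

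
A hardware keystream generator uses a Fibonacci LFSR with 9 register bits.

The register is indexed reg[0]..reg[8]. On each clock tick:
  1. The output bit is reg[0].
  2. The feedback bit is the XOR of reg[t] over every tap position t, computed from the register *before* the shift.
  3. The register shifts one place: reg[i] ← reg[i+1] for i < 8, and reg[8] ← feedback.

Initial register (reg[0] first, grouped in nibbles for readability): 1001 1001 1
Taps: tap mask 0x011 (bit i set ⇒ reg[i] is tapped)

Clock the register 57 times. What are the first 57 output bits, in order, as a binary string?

100110011000000011000110010100011010010111111101000101100

tick  register→output (feedback)
  0  100110011→1 (0)
  1  001100110→0 (0)
  2  011001100→0 (0)
  3  110011000→1 (0)
  4  100110000→1 (0)
  5  001100000→0 (0)
  6  011000000→0 (0)
  7  110000000→1 (1)
  8  100000001→1 (1)
  9  000000011→0 (0)
 10  000000110→0 (0)
 11  000001100→0 (0)
 12  000011000→0 (1)
 13  000110001→0 (1)
 14  001100011→0 (0)
 15  011000110→0 (0)
 16  110001100→1 (1)
 17  100011001→1 (0)
 18  000110010→0 (1)
 19  001100101→0 (0)
 20  011001010→0 (0)
 21  110010100→1 (0)
 22  100101000→1 (1)
 23  001010001→0 (1)
 24  010100011→0 (0)
 25  101000110→1 (1)
 26  010001101→0 (0)
 27  100011010→1 (0)
 28  000110100→0 (1)
 29  001101001→0 (0)
 30  011010010→0 (1)
 31  110100101→1 (1)
 32  101001011→1 (1)
 33  010010111→0 (1)
 34  100101111→1 (1)
 35  001011111→0 (1)
 36  010111111→0 (1)
 37  101111111→1 (0)
 38  011111110→0 (1)
 39  111111101→1 (0)
 40  111111010→1 (0)
 41  111110100→1 (0)
 42  111101000→1 (1)
 43  111010001→1 (0)
 44  110100010→1 (1)
 45  101000101→1 (1)
 46  010001011→0 (0)
 47  100010110→1 (0)
 48  000101100→0 (0)
 49  001011000→0 (1)
 50  010110001→0 (1)
 51  101100011→1 (1)
 52  011000111→0 (0)
 53  110001110→1 (1)
 54  100011101→1 (0)
 55  000111010→0 (1)
 56  001110101→0 (1)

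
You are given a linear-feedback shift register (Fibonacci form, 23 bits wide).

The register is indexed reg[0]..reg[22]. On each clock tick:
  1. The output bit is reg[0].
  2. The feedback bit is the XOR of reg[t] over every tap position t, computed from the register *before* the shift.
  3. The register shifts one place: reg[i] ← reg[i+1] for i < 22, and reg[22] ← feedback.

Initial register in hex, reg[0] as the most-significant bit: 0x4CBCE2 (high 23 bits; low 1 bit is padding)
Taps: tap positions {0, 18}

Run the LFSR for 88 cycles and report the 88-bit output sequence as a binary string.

0100110010111100111000111000010101010011010111011110010110001010111011001010111001100110

k : reg_k → out_k, fb_k
0: 01001100101111001110001 → 0, fb=1
1: 10011001011110011100011 → 1, fb=1
2: 00110010111100111000111 → 0, fb=0
3: 01100101111001110001110 → 0, fb=0
4: 11001011110011100011100 → 1, fb=0
5: 10010111100111000111000 → 1, fb=0
6: 00101111001110001110000 → 0, fb=1
7: 01011110011100011100001 → 0, fb=0
8: 10111100111000111000010 → 1, fb=1
9: 01111001110001110000101 → 0, fb=0
10: 11110011100011100001010 → 1, fb=1
11: 11100111000111000010101 → 1, fb=0
12: 11001110001110000101010 → 1, fb=1
13: 10011100011100001010101 → 1, fb=0
14: 00111000111000010101010 → 0, fb=0
15: 01110001110000101010100 → 0, fb=1
16: 11100011100001010101001 → 1, fb=1
17: 11000111000010101010011 → 1, fb=0
18: 10001110000101010100110 → 1, fb=1
19: 00011100001010101001101 → 0, fb=0
20: 00111000010101010011010 → 0, fb=1
21: 01110000101010100110101 → 0, fb=1
22: 11100001010101001101011 → 1, fb=1
23: 11000010101010011010111 → 1, fb=0
24: 10000101010100110101110 → 1, fb=1
25: 00001010101001101011101 → 0, fb=1
26: 00010101010011010111011 → 0, fb=1
27: 00101010100110101110111 → 0, fb=1
28: 01010101001101011101111 → 0, fb=0
29: 10101010011010111011110 → 1, fb=0
30: 01010100110101110111100 → 0, fb=1
31: 10101001101011101111001 → 1, fb=0
32: 01010011010111011110010 → 0, fb=1
33: 10100110101110111100101 → 1, fb=1
34: 01001101011101111001011 → 0, fb=0
35: 10011010111011110010110 → 1, fb=0
36: 00110101110111100101100 → 0, fb=0
37: 01101011101111001011000 → 0, fb=1
38: 11010111011110010110001 → 1, fb=0
39: 10101110111100101100010 → 1, fb=1
40: 01011101111001011000101 → 0, fb=0
41: 10111011110010110001010 → 1, fb=1
42: 01110111100101100010101 → 0, fb=1
43: 11101111001011000101011 → 1, fb=1
44: 11011110010110001010111 → 1, fb=0
45: 10111100101100010101110 → 1, fb=1
46: 01111001011000101011101 → 0, fb=1
47: 11110010110001010111011 → 1, fb=0
48: 11100101100010101110110 → 1, fb=0
49: 11001011000101011101100 → 1, fb=1
50: 10010110001010111011001 → 1, fb=0
51: 00101100010101110110010 → 0, fb=1
52: 01011000101011101100101 → 0, fb=0
53: 10110001010111011001010 → 1, fb=1
54: 01100010101110110010101 → 0, fb=1
55: 11000101011101100101011 → 1, fb=1
56: 10001010111011001010111 → 1, fb=0
57: 00010101110110010101110 → 0, fb=0
58: 00101011101100101011100 → 0, fb=1
59: 01010111011001010111001 → 0, fb=1
60: 10101110110010101110011 → 1, fb=0
61: 01011101100101011100110 → 0, fb=0
62: 10111011001010111001100 → 1, fb=1
63: 01110110010101110011001 → 0, fb=1
64: 11101100101011100110011 → 1, fb=0
65: 11011001010111001100110 → 1, fb=1
66: 10110010101110011001101 → 1, fb=1
67: 01100101011100110011011 → 0, fb=1
68: 11001010111001100110111 → 1, fb=0
69: 10010101110011001101110 → 1, fb=1
70: 00101011100110011011101 → 0, fb=1
71: 01010111001100110111011 → 0, fb=1
72: 10101110011001101110111 → 1, fb=0
73: 01011100110011011101110 → 0, fb=0
74: 10111001100110111011100 → 1, fb=0
75: 01110011001101110111000 → 0, fb=1
76: 11100110011011101110001 → 1, fb=0
77: 11001100110111011100010 → 1, fb=1
78: 10011001101110111000101 → 1, fb=1
79: 00110011011101110001011 → 0, fb=0
80: 01100110111011100010110 → 0, fb=1
81: 11001101110111000101101 → 1, fb=1
82: 10011011101110001011011 → 1, fb=0
83: 00110111011100010110110 → 0, fb=1
84: 01101110111000101101101 → 0, fb=0
85: 11011101110001011011010 → 1, fb=0
86: 10111011100010110110100 → 1, fb=0
87: 01110111000101101101000 → 0, fb=0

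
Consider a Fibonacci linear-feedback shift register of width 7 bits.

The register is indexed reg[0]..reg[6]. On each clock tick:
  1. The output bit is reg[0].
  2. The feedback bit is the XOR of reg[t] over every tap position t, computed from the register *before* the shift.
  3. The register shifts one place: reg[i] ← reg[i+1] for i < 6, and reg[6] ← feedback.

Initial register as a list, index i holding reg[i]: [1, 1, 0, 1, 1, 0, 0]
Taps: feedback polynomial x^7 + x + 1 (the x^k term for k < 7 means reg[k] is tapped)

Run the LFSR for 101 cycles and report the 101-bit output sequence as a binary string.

k : reg_k → out_k, fb_k
0: 1101100 → 1, fb=0
1: 1011000 → 1, fb=1
2: 0110001 → 0, fb=1
3: 1100011 → 1, fb=0
4: 1000110 → 1, fb=1
5: 0001101 → 0, fb=0
6: 0011010 → 0, fb=0
7: 0110100 → 0, fb=1
8: 1101001 → 1, fb=0
9: 1010010 → 1, fb=1
10: 0100101 → 0, fb=1
11: 1001011 → 1, fb=1
12: 0010111 → 0, fb=0
13: 0101110 → 0, fb=1
14: 1011101 → 1, fb=1
15: 0111011 → 0, fb=1
16: 1110111 → 1, fb=0
17: 1101110 → 1, fb=0
18: 1011100 → 1, fb=1
19: 0111001 → 0, fb=1
20: 1110011 → 1, fb=0
21: 1100110 → 1, fb=0
22: 1001100 → 1, fb=1
23: 0011001 → 0, fb=0
24: 0110010 → 0, fb=1
25: 1100101 → 1, fb=0
26: 1001010 → 1, fb=1
27: 0010101 → 0, fb=0
28: 0101010 → 0, fb=1
29: 1010101 → 1, fb=1
30: 0101011 → 0, fb=1
31: 1010111 → 1, fb=1
32: 0101111 → 0, fb=1
33: 1011111 → 1, fb=1
34: 0111111 → 0, fb=1
35: 1111111 → 1, fb=0
36: 1111110 → 1, fb=0
37: 1111100 → 1, fb=0
38: 1111000 → 1, fb=0
39: 1110000 → 1, fb=0
40: 1100000 → 1, fb=0
41: 1000000 → 1, fb=1
42: 0000001 → 0, fb=0
43: 0000010 → 0, fb=0
44: 0000100 → 0, fb=0
45: 0001000 → 0, fb=0
46: 0010000 → 0, fb=0
47: 0100000 → 0, fb=1
48: 1000001 → 1, fb=1
49: 0000011 → 0, fb=0
50: 0000110 → 0, fb=0
51: 0001100 → 0, fb=0
52: 0011000 → 0, fb=0
53: 0110000 → 0, fb=1
54: 1100001 → 1, fb=0
55: 1000010 → 1, fb=1
56: 0000101 → 0, fb=0
57: 0001010 → 0, fb=0
58: 0010100 → 0, fb=0
59: 0101000 → 0, fb=1
60: 1010001 → 1, fb=1
61: 0100011 → 0, fb=1
62: 1000111 → 1, fb=1
63: 0001111 → 0, fb=0
64: 0011110 → 0, fb=0
65: 0111100 → 0, fb=1
66: 1111001 → 1, fb=0
67: 1110010 → 1, fb=0
68: 1100100 → 1, fb=0
69: 1001000 → 1, fb=1
70: 0010001 → 0, fb=0
71: 0100010 → 0, fb=1
72: 1000101 → 1, fb=1
73: 0001011 → 0, fb=0
74: 0010110 → 0, fb=0
75: 0101100 → 0, fb=1
76: 1011001 → 1, fb=1
77: 0110011 → 0, fb=1
78: 1100111 → 1, fb=0
79: 1001110 → 1, fb=1
80: 0011101 → 0, fb=0
81: 0111010 → 0, fb=1
82: 1110101 → 1, fb=0
83: 1101010 → 1, fb=0
84: 1010100 → 1, fb=1
85: 0101001 → 0, fb=1
86: 1010011 → 1, fb=1
87: 0100111 → 0, fb=1
88: 1001111 → 1, fb=1
89: 0011111 → 0, fb=0
90: 0111110 → 0, fb=1
91: 1111101 → 1, fb=0
92: 1111010 → 1, fb=0
93: 1110100 → 1, fb=0
94: 1101000 → 1, fb=0
95: 1010000 → 1, fb=1
96: 0100001 → 0, fb=1
97: 1000011 → 1, fb=1
98: 0000111 → 0, fb=0
99: 0001110 → 0, fb=0
100: 0011100 → 0, fb=0

11011000110100101110111001100101010111111100000010000011000010100011110010001011001110101001111101000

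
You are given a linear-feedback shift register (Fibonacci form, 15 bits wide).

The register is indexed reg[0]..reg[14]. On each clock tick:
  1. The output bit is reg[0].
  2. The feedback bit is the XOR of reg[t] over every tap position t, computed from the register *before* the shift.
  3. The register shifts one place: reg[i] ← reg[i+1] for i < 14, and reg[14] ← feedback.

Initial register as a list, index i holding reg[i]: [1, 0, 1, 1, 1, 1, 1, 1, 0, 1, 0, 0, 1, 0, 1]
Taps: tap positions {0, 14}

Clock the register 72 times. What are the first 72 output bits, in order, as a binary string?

tick  register→output (feedback)
  0  101111110100101→1 (0)
  1  011111101001010→0 (0)
  2  111111010010100→1 (1)
  3  111110100101001→1 (0)
  4  111101001010010→1 (1)
  5  111010010100101→1 (0)
  6  110100101001010→1 (1)
  7  101001010010101→1 (0)
  8  010010100101010→0 (0)
  9  100101001010100→1 (1)
 10  001010010101001→0 (1)
 11  010100101010011→0 (1)
 12  101001010100111→1 (0)
 13  010010101001110→0 (0)
 14  100101010011100→1 (1)
 15  001010100111001→0 (1)
 16  010101001110011→0 (1)
 17  101010011100111→1 (0)
 18  010100111001110→0 (0)
 19  101001110011100→1 (1)
 20  010011100111001→0 (1)
 21  100111001110011→1 (0)
 22  001110011100110→0 (0)
 23  011100111001100→0 (0)
 24  111001110011000→1 (1)
 25  110011100110001→1 (0)
 26  100111001100010→1 (1)
 27  001110011000101→0 (1)
 28  011100110001011→0 (1)
 29  111001100010111→1 (0)
 30  110011000101110→1 (1)
 31  100110001011101→1 (0)
 32  001100010111010→0 (0)
 33  011000101110100→0 (0)
 34  110001011101000→1 (1)
 35  100010111010001→1 (0)
 36  000101110100010→0 (0)
 37  001011101000100→0 (0)
 38  010111010001000→0 (0)
 39  101110100010000→1 (1)
 40  011101000100001→0 (1)
 41  111010001000011→1 (0)
 42  110100010000110→1 (1)
 43  101000100001101→1 (0)
 44  010001000011010→0 (0)
 45  100010000110100→1 (1)
 46  000100001101001→0 (1)
 47  001000011010011→0 (1)
 48  010000110100111→0 (1)
 49  100001101001111→1 (0)
 50  000011010011110→0 (0)
 51  000110100111100→0 (0)
 52  001101001111000→0 (0)
 53  011010011110000→0 (0)
 54  110100111100000→1 (1)
 55  101001111000001→1 (0)
 56  010011110000010→0 (0)
 57  100111100000100→1 (1)
 58  001111000001001→0 (1)
 59  011110000010011→0 (1)
 60  111100000100111→1 (0)
 61  111000001001110→1 (1)
 62  110000010011101→1 (0)
 63  100000100111010→1 (1)
 64  000001001110101→0 (1)
 65  000010011101011→0 (1)
 66  000100111010111→0 (1)
 67  001001110101111→0 (1)
 68  010011101011111→0 (1)
 69  100111010111111→1 (0)
 70  001110101111110→0 (0)
 71  011101011111100→0 (0)

101111110100101001010100111001110011000101110100010000110100111100000100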